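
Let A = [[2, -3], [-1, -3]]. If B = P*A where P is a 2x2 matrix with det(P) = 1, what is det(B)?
-9

By the multiplicative property of determinants, det(B) = det(P*A) = det(P) * det(A) = det(A),
so the determinant is invariant under multiplication by any determinant-1 matrix; we just need det(A).

det(A) = (2)(-3) - (-3)(-1) = -6 - 3 = -9

Therefore det(B) = 1 * (-9) = -9.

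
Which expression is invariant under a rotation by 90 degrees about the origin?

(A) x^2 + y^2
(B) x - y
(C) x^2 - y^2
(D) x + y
A

A rotation by 90 degrees sends (x, y) to (-y, x).
Substitute the transformed coordinates into each option and compare with the original:
(A) x^2 + y^2  ->  (-y)^2 + (x)^2 = x^2 + y^2   [equals x^2 + y^2: invariant]
(B) x - y  ->  (-y) - (x) = -x - y   [differs from x - y: not invariant]
(C) x^2 - y^2  ->  (-y)^2 - (x)^2 = -x^2 + y^2   [differs from x^2 - y^2: not invariant]
(D) x + y  ->  (-y) + (x) = x - y   [differs from x + y: not invariant]

Only option (A), x^2 + y^2, is unchanged by the transformation.
Geometrically, x^2 + y^2 is the squared distance from the origin, which every rotation about the origin preserves.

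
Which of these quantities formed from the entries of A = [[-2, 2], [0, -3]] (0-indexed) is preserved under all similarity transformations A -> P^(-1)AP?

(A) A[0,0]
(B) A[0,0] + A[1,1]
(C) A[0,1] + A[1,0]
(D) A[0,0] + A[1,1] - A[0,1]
B

A[0,0] + A[1,1] is the trace of A. By the cyclic property of the trace, tr(P^(-1)AP) = tr(APP^(-1)) = tr(A), so it is the same for every matrix similar to A.

The other combinations are not similarity invariants. For example, take P = [[2, 1], [1, 1]] (det P = 1), so P^(-1) = [[1, -1], [-1, 2]] and
B = P^(-1)AP = [[1, 3], [-4, -6]].
Evaluating each option on A and on B:
(A) A[0,0]: -2 for A, 1 for B -> changes
(B) A[0,0] + A[1,1]: -5 for A, -5 for B -> unchanged
(C) A[0,1] + A[1,0]: 2 for A, -1 for B -> changes
(D) A[0,0] + A[1,1] - A[0,1]: -7 for A, -8 for B -> changes

Only (B) A[0,0] + A[1,1] = -5 survives (and it does so for every P, not just this one), so it is the invariant.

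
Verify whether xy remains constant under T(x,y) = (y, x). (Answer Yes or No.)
Yes

Substitute T(x,y) = (y, x) into the expression and compare with the original.

Original: xy
After applying T: (y)(x) = xy

This is identical to the original xy, so the expression is invariant.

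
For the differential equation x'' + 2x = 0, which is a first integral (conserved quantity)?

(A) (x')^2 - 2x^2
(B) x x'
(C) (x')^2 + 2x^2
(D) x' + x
C

A first integral I satisfies dI/dt = 0 along every solution. Differentiate each option and use the equation of motion:
(A) d/dt[(x')^2 - 2x^2] = 2x'x'' - 4x x' = -8x x', not identically 0
(B) d/dt[x x'] = (x')^2 + x x'' = (x')^2 - 2x^2, not identically 0
(C) d/dt[(x')^2 + 2x^2] = 2x'x'' + 4x x' = 2x'(-2x) + 4x x' = 0
(D) d/dt[x' + x] = x'' + x' = -2x + x', not identically 0

Only (C) has zero time-derivative. So the energy-like quantity (x')^2 + 2x^2 is the first integral.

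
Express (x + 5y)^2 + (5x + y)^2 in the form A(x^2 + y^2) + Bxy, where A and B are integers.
26(x^2 + y^2) + 20xy

Expanding: (x + 5y)^2 = x^2 + 10xy + 25y^2
(5x + y)^2 = 25x^2 + 10xy + y^2
Sum = (1+25)(x^2+y^2) + 20xy = 26(x^2 + y^2) + 20xy
This is symmetric in x and y.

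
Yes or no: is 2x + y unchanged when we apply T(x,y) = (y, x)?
No

Substitute T(x,y) = (y, x) into the expression and compare with the original.

Original: 2x + y
After applying T: 2(y) + (x) = x + 2y

This differs from the original 2x + y (difference: -x + y), so the expression is NOT invariant.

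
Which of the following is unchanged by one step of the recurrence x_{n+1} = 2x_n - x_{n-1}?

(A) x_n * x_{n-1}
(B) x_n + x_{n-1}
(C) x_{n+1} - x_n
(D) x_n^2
C

For the recurrence x_{n+1} = 2x_n - x_{n-1}:

If x_{n+1} = 2x_n - x_{n-1}, then:
x_{n+1} - x_n = x_n - x_{n-1}
The first difference is constant throughout the sequence.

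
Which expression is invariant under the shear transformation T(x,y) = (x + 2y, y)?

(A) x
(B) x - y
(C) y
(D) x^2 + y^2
C

Under the shear T(x,y) = (x + 2y, y):
Substitute the transformed coordinates into each option and compare with the original:
(A) x  ->  (x + 2y) = x + 2y   [differs from x: not invariant]
(B) x - y  ->  (x + 2y) - (y) = x + y   [differs from x - y: not invariant]
(C) y  ->  (y) = y   [equals y: invariant]
(D) x^2 + y^2  ->  (x + 2y)^2 + (y)^2 = x^2 + 4xy + 5y^2   [differs from x^2 + y^2: not invariant]

Only option (C), y, is unchanged by the transformation.
A horizontal shear moves points parallel to the x-axis, so the y-coordinate (and any function of y alone) is unchanged.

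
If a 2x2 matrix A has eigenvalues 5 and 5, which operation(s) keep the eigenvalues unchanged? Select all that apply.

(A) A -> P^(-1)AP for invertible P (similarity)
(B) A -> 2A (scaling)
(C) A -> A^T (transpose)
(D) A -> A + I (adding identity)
A and C

Eigenvalues are preserved by:
1. Similarity transformations: A -> P^(-1)AP (same characteristic polynomial)
2. Transpose: A^T has the same eigenvalues as A

Eigenvalues are NOT preserved by:
- Adding identity: eigenvalues become 5+1, 5+1
- Scaling: eigenvalues become 10, 10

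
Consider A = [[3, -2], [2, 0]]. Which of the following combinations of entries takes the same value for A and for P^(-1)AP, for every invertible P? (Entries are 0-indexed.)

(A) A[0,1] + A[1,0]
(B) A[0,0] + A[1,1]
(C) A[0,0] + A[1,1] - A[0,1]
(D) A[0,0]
B

A[0,0] + A[1,1] is the trace of A. By the cyclic property of the trace, tr(P^(-1)AP) = tr(APP^(-1)) = tr(A), so it is the same for every matrix similar to A.

The other combinations are not similarity invariants. For example, take P = [[2, 1], [1, 1]] (det P = 1), so P^(-1) = [[1, -1], [-1, 2]] and
B = P^(-1)AP = [[0, -1], [4, 3]].
Evaluating each option on A and on B:
(A) A[0,1] + A[1,0]: 0 for A, 3 for B -> changes
(B) A[0,0] + A[1,1]: 3 for A, 3 for B -> unchanged
(C) A[0,0] + A[1,1] - A[0,1]: 5 for A, 4 for B -> changes
(D) A[0,0]: 3 for A, 0 for B -> changes

Only (B) A[0,0] + A[1,1] = 3 survives (and it does so for every P, not just this one), so it is the invariant.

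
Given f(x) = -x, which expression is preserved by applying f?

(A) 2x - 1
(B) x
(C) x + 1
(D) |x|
D

For f(x) = -x:
Applying f replaces x by -x. Since |-x| = |x|, the absolute value is unchanged by f, whereas x -> -x, 2x - 1 -> -2x - 1 and x + 1 -> -x + 1 all change.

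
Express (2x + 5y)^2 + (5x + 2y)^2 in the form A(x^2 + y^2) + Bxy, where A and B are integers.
29(x^2 + y^2) + 40xy

Expanding: (2x + 5y)^2 = 4x^2 + 20xy + 25y^2
(5x + 2y)^2 = 25x^2 + 20xy + 4y^2
Sum = (4+25)(x^2+y^2) + 40xy = 29(x^2 + y^2) + 40xy
This is symmetric in x and y.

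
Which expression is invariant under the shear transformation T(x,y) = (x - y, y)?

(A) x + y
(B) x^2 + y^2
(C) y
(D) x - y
C

Under the shear T(x,y) = (x - y, y):
Substitute the transformed coordinates into each option and compare with the original:
(A) x + y  ->  (x - y) + (y) = x   [differs from x + y: not invariant]
(B) x^2 + y^2  ->  (x - y)^2 + (y)^2 = x^2 - 2xy + 2y^2   [differs from x^2 + y^2: not invariant]
(C) y  ->  (y) = y   [equals y: invariant]
(D) x - y  ->  (x - y) - (y) = x - 2y   [differs from x - y: not invariant]

Only option (C), y, is unchanged by the transformation.
A horizontal shear moves points parallel to the x-axis, so the y-coordinate (and any function of y alone) is unchanged.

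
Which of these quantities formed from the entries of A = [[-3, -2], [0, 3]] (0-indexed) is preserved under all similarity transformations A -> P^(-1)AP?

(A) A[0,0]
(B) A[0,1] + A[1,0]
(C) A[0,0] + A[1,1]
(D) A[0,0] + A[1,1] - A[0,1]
C

A[0,0] + A[1,1] is the trace of A. By the cyclic property of the trace, tr(P^(-1)AP) = tr(APP^(-1)) = tr(A), so it is the same for every matrix similar to A.

The other combinations are not similarity invariants. For example, take P = [[2, 1], [1, 1]] (det P = 1), so P^(-1) = [[1, -1], [-1, 2]] and
B = P^(-1)AP = [[-11, -8], [14, 11]].
Evaluating each option on A and on B:
(A) A[0,0]: -3 for A, -11 for B -> changes
(B) A[0,1] + A[1,0]: -2 for A, 6 for B -> changes
(C) A[0,0] + A[1,1]: 0 for A, 0 for B -> unchanged
(D) A[0,0] + A[1,1] - A[0,1]: 2 for A, 8 for B -> changes

Only (C) A[0,0] + A[1,1] = 0 survives (and it does so for every P, not just this one), so it is the invariant.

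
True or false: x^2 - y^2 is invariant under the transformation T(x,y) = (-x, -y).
True

Substitute T(x,y) = (-x, -y) into the expression and compare with the original.

Original: x^2 - y^2
After applying T: (-x)^2 - (-y)^2 = x^2 - y^2

This is identical to the original x^2 - y^2, so the expression is invariant.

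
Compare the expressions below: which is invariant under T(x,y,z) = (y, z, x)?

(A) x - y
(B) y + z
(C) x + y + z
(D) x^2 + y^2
C

Apply T(x,y,z) = (y, z, x) to each option, i.e. replace (x, y, z) by the transformed coordinates.
Substitute the transformed coordinates into each option and compare with the original:
(A) x - y  ->  (y) - (z) = y - z   [differs from x - y: not invariant]
(B) y + z  ->  (z) + (x) = x + z   [differs from y + z: not invariant]
(C) x + y + z  ->  (y) + (z) + (x) = x + y + z   [equals x + y + z: invariant]
(D) x^2 + y^2  ->  (y)^2 + (z)^2 = y^2 + z^2   [differs from x^2 + y^2: not invariant]

Only option (C), x + y + z, is unchanged by the transformation.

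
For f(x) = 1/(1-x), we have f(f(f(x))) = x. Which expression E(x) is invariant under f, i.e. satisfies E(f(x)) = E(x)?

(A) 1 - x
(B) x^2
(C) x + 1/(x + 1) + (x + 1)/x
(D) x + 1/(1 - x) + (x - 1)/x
D

Replace x by f(x) = 1/(1 - x) in each option and simplify. As a quick numerical cross-check, also compare E(4) with E(f(4)) = E(-1/3).

(A) 1 - x  ->  1 - (1/(1 - x)) = x/(x - 1); check: E(4) = -3 but E(-1/3) = 4/3.   [not invariant]
(B) x^2  ->  (1/(1 - x))^2 = (x - 1)^(-2); check: E(4) = 16 but E(-1/3) = 1/9.   [not invariant]
(C) x + 1/(x + 1) + (x + 1)/x  ->  (1/(1 - x)) + 1/((1/(1 - x)) + 1) + ((1/(1 - x)) + 1)/(1/(1 - x)) = (-x^3 + 6x^2 - 11x + 7)/(x^2 - 3x + 2); check: E(4) = 109/20 but E(-1/3) = -5/6.   [not invariant]
(D) x + 1/(1 - x) + (x - 1)/x  ->  (1/(1 - x)) + 1/(1 - (1/(1 - x))) + ((1/(1 - x)) - 1)/(1/(1 - x)), which simplifies back to x + 1/(1 - x) + (x - 1)/x; check: E(4) = 53/12, E(-1/3) = 53/12.   [invariant]

Only (D) is unchanged. Indeed f(f(x)) = 1/(1 - 1/(1-x)) = (1-x)/(-x) = (x-1)/x, so E(x) = x + f(x) + f(f(x)) is the sum over the whole 3-cycle; applying f just permutes the three terms cyclically (x -> f(x) -> f(f(x)) -> x), leaving the sum unchanged.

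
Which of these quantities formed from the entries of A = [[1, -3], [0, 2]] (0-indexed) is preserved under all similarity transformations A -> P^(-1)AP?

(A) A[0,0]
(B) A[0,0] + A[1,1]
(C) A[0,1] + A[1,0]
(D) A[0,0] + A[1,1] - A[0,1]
B

A[0,0] + A[1,1] is the trace of A. By the cyclic property of the trace, tr(P^(-1)AP) = tr(APP^(-1)) = tr(A), so it is the same for every matrix similar to A.

The other combinations are not similarity invariants. For example, take P = [[2, 1], [1, 1]] (det P = 1), so P^(-1) = [[1, -1], [-1, 2]] and
B = P^(-1)AP = [[-3, -4], [5, 6]].
Evaluating each option on A and on B:
(A) A[0,0]: 1 for A, -3 for B -> changes
(B) A[0,0] + A[1,1]: 3 for A, 3 for B -> unchanged
(C) A[0,1] + A[1,0]: -3 for A, 1 for B -> changes
(D) A[0,0] + A[1,1] - A[0,1]: 6 for A, 7 for B -> changes

Only (B) A[0,0] + A[1,1] = 3 survives (and it does so for every P, not just this one), so it is the invariant.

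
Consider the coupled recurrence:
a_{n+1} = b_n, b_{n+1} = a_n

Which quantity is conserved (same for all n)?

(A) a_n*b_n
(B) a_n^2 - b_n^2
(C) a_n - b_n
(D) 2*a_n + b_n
A

Replace a_n by a_{n+1} = b_n and b_n by b_{n+1} = a_n in each option and simplify:
(A) a_n*b_n  ->  (b_n)*(a_n) = a_n*b_n   [conserved]
(B) a_n^2 - b_n^2  ->  (b_n)^2 - (a_n)^2 = -a_n^2 + b_n^2   [not conserved]
(C) a_n - b_n  ->  (b_n) - (a_n) = -a_n + b_n   [not conserved]
(D) 2*a_n + b_n  ->  2*(b_n) + (a_n) = a_n + 2*b_n   [not conserved]

Only (A) a_n*b_n returns to itself after one step, so it is the conserved quantity.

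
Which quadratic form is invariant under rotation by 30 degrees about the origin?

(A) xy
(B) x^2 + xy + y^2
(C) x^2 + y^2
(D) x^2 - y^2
C

Rotation by 30 degrees sends (x, y) to (sqrt(3)x/2 - y/2, x/2 + sqrt(3)y/2).
Substitute the transformed coordinates into each option and compare with the original:
(A) xy  ->  (sqrt(3)x/2 - y/2)(x/2 + sqrt(3)y/2) = sqrt(3)x^2/4 + xy/2 - sqrt(3)y^2/4   [differs from xy: not invariant]
(B) x^2 + xy + y^2  ->  (sqrt(3)x/2 - y/2)^2 + (sqrt(3)x/2 - y/2)(x/2 + sqrt(3)y/2) + (x/2 + sqrt(3)y/2)^2 = sqrt(3)x^2/4 + x^2 + xy/2 - sqrt(3)y^2/4 + y^2   [differs from x^2 + xy + y^2: not invariant]
(C) x^2 + y^2  ->  (sqrt(3)x/2 - y/2)^2 + (x/2 + sqrt(3)y/2)^2 = x^2 + y^2   [equals x^2 + y^2: invariant]
(D) x^2 - y^2  ->  (sqrt(3)x/2 - y/2)^2 - (x/2 + sqrt(3)y/2)^2 = x^2/2 - sqrt(3)xy - y^2/2   [differs from x^2 - y^2: not invariant]

Only option (C), x^2 + y^2, is unchanged by the transformation.
x^2 + y^2 is the squared distance from the origin, which rotations preserve.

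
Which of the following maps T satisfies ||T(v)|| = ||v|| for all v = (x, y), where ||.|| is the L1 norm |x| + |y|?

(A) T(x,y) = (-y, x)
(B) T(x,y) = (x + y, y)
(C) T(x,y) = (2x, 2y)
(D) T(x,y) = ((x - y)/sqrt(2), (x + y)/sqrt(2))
A

A transformation preserves a norm if ||T(v)|| = ||v|| for every v; a single vector where the norm changes rules an option out.

(A) T(x,y) = (-y, x): preserves the norm -- it only permutes the coordinates and/or flips signs, which leaves |x| + |y| unchanged.
(B) T(x,y) = (x + y, y): v = (0, 1) has norm |0| + |1| = 1, but T(v) = (1, 1) has norm 2 -- not preserved.
(C) T(x,y) = (2x, 2y): v = (1, 0) has norm |1| + |0| = 1, but T(v) = (2, 0) has norm 2 -- not preserved.
(D) T(x,y) = ((x - y)/sqrt(2), (x + y)/sqrt(2)): v = (1, 0) has norm |1| + |0| = 1, but T(v) = (sqrt(2)/2, sqrt(2)/2) has norm sqrt(2) -- not preserved.

Therefore the answer is (A).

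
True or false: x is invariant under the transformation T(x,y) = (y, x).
False

Substitute T(x,y) = (y, x) into the expression and compare with the original.

Original: x
After applying T: (y) = y

This differs from the original x (difference: -x + y), so the expression is NOT invariant.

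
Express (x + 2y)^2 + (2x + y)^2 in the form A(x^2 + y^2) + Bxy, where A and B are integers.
5(x^2 + y^2) + 8xy

Expanding: (x + 2y)^2 = x^2 + 4xy + 4y^2
(2x + y)^2 = 4x^2 + 4xy + y^2
Sum = (1+4)(x^2+y^2) + 8xy = 5(x^2 + y^2) + 8xy
This is symmetric in x and y.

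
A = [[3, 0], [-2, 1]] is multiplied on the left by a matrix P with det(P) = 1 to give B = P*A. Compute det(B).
3

By the multiplicative property of determinants, det(B) = det(P*A) = det(P) * det(A) = det(A),
so the determinant is invariant under multiplication by any determinant-1 matrix; we just need det(A).

det(A) = (3)(1) - (0)(-2) = 3 - 0 = 3

Therefore det(B) = 1 * 3 = 3.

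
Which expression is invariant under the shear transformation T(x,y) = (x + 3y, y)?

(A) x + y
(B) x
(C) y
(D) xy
C

Under the shear T(x,y) = (x + 3y, y):
Substitute the transformed coordinates into each option and compare with the original:
(A) x + y  ->  (x + 3y) + (y) = x + 4y   [differs from x + y: not invariant]
(B) x  ->  (x + 3y) = x + 3y   [differs from x: not invariant]
(C) y  ->  (y) = y   [equals y: invariant]
(D) xy  ->  (x + 3y)(y) = xy + 3y^2   [differs from xy: not invariant]

Only option (C), y, is unchanged by the transformation.
A horizontal shear moves points parallel to the x-axis, so the y-coordinate (and any function of y alone) is unchanged.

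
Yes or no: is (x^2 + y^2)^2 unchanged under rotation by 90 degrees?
Yes

Applying rotation by 90 degrees: x' = x*cos(90 degrees) - y*sin(90 degrees) = -y, y' = x*sin(90 degrees) + y*cos(90 degrees) = x

Substituting into (x^2 + y^2)^2:
((-y)^2 + (x)^2)^2
= x^4 + 2x^2y^2 + y^4 = (x^2 + y^2)^2

This equals the original expression (x^2 + y^2)^2, so it IS invariant.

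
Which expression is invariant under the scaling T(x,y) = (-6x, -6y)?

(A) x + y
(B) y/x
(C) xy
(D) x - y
B

Under the uniform scaling T(x,y) = (-6x, -6y):
Substitute the transformed coordinates into each option and compare with the original:
(A) x + y  ->  (-6x) + (-6y) = -6x - 6y   [differs from x + y: not invariant]
(B) y/x  ->  (-6y)/(-6x) = y/x   [equals y/x: invariant]
(C) xy  ->  (-6x)(-6y) = 36xy   [differs from xy: not invariant]
(D) x - y  ->  (-6x) - (-6y) = -6x + 6y   [differs from x - y: not invariant]

Only option (B), y/x, is unchanged by the transformation.
The common factor -6 cancels in a ratio of coordinates, while sums, products and sums of squares pick up factors of -6 or 36.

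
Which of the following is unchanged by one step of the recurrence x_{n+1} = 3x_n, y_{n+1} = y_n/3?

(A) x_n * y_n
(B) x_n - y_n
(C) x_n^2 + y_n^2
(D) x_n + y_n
A

For the recurrence x_{n+1} = 3x_n, y_{n+1} = y_n/3:

x_{n+1} * y_{n+1} = (3x_n) * (y_n/3) = x_n * y_n
The product is conserved.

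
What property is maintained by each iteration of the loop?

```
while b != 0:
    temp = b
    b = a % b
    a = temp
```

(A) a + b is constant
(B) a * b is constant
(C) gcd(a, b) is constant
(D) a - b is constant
C

A loop invariant must hold before the first iteration and be re-established by every execution of the body.

(C) gcd(a, b) is constant: One iteration replaces (a, b) by (b, a mod b). Since a mod b = a - q*b for an integer q, any common divisor of a and b divides b and a mod b, and conversely; hence gcd(b, a mod b) = gcd(a, b). For instance (22, 9) -> (9, 4) keeps gcd = 1. At exit b = 0 and a = gcd of the original inputs.

The other options fail:
(A) a + b is constant: e.g. (a, b) = (22, 9) -> (9, 4): the sum goes from 31 to 13.
(B) a * b is constant: e.g. (a, b) = (22, 9) -> (9, 4): the product goes from 198 to 36.
(D) a - b is constant: e.g. (a, b) = (22, 9) -> (9, 4): the difference goes from 13 to 5.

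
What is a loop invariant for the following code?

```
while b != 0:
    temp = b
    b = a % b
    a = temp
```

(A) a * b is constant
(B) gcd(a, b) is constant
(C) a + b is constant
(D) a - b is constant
B

A loop invariant must hold before the first iteration and be re-established by every execution of the body.

(B) gcd(a, b) is constant: One iteration replaces (a, b) by (b, a mod b). Since a mod b = a - q*b for an integer q, any common divisor of a and b divides b and a mod b, and conversely; hence gcd(b, a mod b) = gcd(a, b). For instance (25, 10) -> (10, 5) keeps gcd = 5. At exit b = 0 and a = gcd of the original inputs.

The other options fail:
(A) a * b is constant: e.g. (a, b) = (25, 10) -> (10, 5): the product goes from 250 to 50.
(C) a + b is constant: e.g. (a, b) = (25, 10) -> (10, 5): the sum goes from 35 to 15.
(D) a - b is constant: e.g. (a, b) = (25, 10) -> (10, 5): the difference goes from 15 to 5.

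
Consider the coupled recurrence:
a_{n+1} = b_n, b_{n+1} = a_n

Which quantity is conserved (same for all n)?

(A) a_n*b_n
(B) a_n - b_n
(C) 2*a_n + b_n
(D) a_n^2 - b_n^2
A

Replace a_n by a_{n+1} = b_n and b_n by b_{n+1} = a_n in each option and simplify:
(A) a_n*b_n  ->  (b_n)*(a_n) = a_n*b_n   [conserved]
(B) a_n - b_n  ->  (b_n) - (a_n) = -a_n + b_n   [not conserved]
(C) 2*a_n + b_n  ->  2*(b_n) + (a_n) = a_n + 2*b_n   [not conserved]
(D) a_n^2 - b_n^2  ->  (b_n)^2 - (a_n)^2 = -a_n^2 + b_n^2   [not conserved]

Only (A) a_n*b_n returns to itself after one step, so it is the conserved quantity.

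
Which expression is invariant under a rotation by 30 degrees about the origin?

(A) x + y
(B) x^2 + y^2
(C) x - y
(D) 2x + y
B

A rotation by 30 degrees sends (x, y) to (sqrt(3)x/2 - y/2, x/2 + sqrt(3)y/2).
Substitute the transformed coordinates into each option and compare with the original:
(A) x + y  ->  (sqrt(3)x/2 - y/2) + (x/2 + sqrt(3)y/2) = x/2 + sqrt(3)x/2 - y/2 + sqrt(3)y/2   [differs from x + y: not invariant]
(B) x^2 + y^2  ->  (sqrt(3)x/2 - y/2)^2 + (x/2 + sqrt(3)y/2)^2 = x^2 + y^2   [equals x^2 + y^2: invariant]
(C) x - y  ->  (sqrt(3)x/2 - y/2) - (x/2 + sqrt(3)y/2) = -x/2 + sqrt(3)x/2 - sqrt(3)y/2 - y/2   [differs from x - y: not invariant]
(D) 2x + y  ->  2(sqrt(3)x/2 - y/2) + (x/2 + sqrt(3)y/2) = x/2 + sqrt(3)x - y + sqrt(3)y/2   [differs from 2x + y: not invariant]

Only option (B), x^2 + y^2, is unchanged by the transformation.
Geometrically, x^2 + y^2 is the squared distance from the origin, which every rotation about the origin preserves.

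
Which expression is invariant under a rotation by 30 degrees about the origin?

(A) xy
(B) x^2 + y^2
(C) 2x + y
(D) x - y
B

A rotation by 30 degrees sends (x, y) to (sqrt(3)x/2 - y/2, x/2 + sqrt(3)y/2).
Substitute the transformed coordinates into each option and compare with the original:
(A) xy  ->  (sqrt(3)x/2 - y/2)(x/2 + sqrt(3)y/2) = sqrt(3)x^2/4 + xy/2 - sqrt(3)y^2/4   [differs from xy: not invariant]
(B) x^2 + y^2  ->  (sqrt(3)x/2 - y/2)^2 + (x/2 + sqrt(3)y/2)^2 = x^2 + y^2   [equals x^2 + y^2: invariant]
(C) 2x + y  ->  2(sqrt(3)x/2 - y/2) + (x/2 + sqrt(3)y/2) = x/2 + sqrt(3)x - y + sqrt(3)y/2   [differs from 2x + y: not invariant]
(D) x - y  ->  (sqrt(3)x/2 - y/2) - (x/2 + sqrt(3)y/2) = -x/2 + sqrt(3)x/2 - sqrt(3)y/2 - y/2   [differs from x - y: not invariant]

Only option (B), x^2 + y^2, is unchanged by the transformation.
Geometrically, x^2 + y^2 is the squared distance from the origin, which every rotation about the origin preserves.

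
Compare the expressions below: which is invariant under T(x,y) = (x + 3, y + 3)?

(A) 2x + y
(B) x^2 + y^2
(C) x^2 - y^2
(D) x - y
D

An expression E(x,y) is invariant under T if E(T(x,y)) = E(x,y). Here T(x,y) = (x + 3, y + 3).
Substitute the transformed coordinates into each option and compare with the original:
(A) 2x + y  ->  2(x + 3) + (y + 3) = 2x + y + 9   [differs from 2x + y: not invariant]
(B) x^2 + y^2  ->  (x + 3)^2 + (y + 3)^2 = x^2 + 6x + y^2 + 6y + 18   [differs from x^2 + y^2: not invariant]
(C) x^2 - y^2  ->  (x + 3)^2 - (y + 3)^2 = x^2 + 6x - y^2 - 6y   [differs from x^2 - y^2: not invariant]
(D) x - y  ->  (x + 3) - (y + 3) = x - y   [equals x - y: invariant]

Only option (D), x - y, is unchanged by the transformation.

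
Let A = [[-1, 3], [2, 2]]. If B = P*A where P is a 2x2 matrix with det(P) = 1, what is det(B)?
-8

By the multiplicative property of determinants, det(B) = det(P*A) = det(P) * det(A) = det(A),
so the determinant is invariant under multiplication by any determinant-1 matrix; we just need det(A).

det(A) = (-1)(2) - (3)(2) = -2 - 6 = -8

Therefore det(B) = 1 * (-8) = -8.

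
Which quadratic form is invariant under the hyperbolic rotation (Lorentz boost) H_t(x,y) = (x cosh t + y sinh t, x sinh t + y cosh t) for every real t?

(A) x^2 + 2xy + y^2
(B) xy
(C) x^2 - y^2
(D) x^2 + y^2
C

Write x' = x cosh t + y sinh t, y' = x sinh t + y cosh t and substitute into each option:
(A) x^2 + 2xy + y^2: (x' + y')^2 with x' + y' = (x + y)(cosh t + sinh t) = (x + y)e^t, so it becomes (x + y)^2 e^(2t)   [not invariant for t != 0]
(B) xy: (x cosh t + y sinh t)(x sinh t + y cosh t) = xy(cosh^2 t + sinh^2 t) + (x^2 + y^2) sinh t cosh t = xy cosh 2t + (x^2 + y^2)(sinh 2t)/2   [not invariant for t != 0]
(C) x^2 - y^2: (x cosh t + y sinh t)^2 - (x sinh t + y cosh t)^2 = x^2(cosh^2 t - sinh^2 t) + 2xy(cosh t sinh t - sinh t cosh t) + y^2(sinh^2 t - cosh^2 t) = x^2 - y^2   [invariant, using cosh^2 t - sinh^2 t = 1]
(D) x^2 + y^2: (x cosh t + y sinh t)^2 + (x sinh t + y cosh t)^2 = (x^2 + y^2)(cosh^2 t + sinh^2 t) + 4xy sinh t cosh t = (x^2 + y^2) cosh 2t + 2xy sinh 2t   [not invariant for t != 0]

Only (C) x^2 - y^2 is unchanged; it is the Minkowski form preserved by Lorentz boosts, just as x^2 + y^2 is preserved by ordinary rotations.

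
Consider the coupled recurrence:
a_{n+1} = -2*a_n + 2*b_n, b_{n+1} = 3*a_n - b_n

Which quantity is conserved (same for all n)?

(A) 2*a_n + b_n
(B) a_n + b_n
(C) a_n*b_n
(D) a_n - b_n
B

Replace a_n by a_{n+1} = -2*a_n + 2*b_n and b_n by b_{n+1} = 3*a_n - b_n in each option and simplify:
(A) 2*a_n + b_n  ->  2*(-2*a_n + 2*b_n) + (3*a_n - b_n) = -a_n + 3*b_n   [not conserved]
(B) a_n + b_n  ->  (-2*a_n + 2*b_n) + (3*a_n - b_n) = a_n + b_n   [conserved]
(C) a_n*b_n  ->  (-2*a_n + 2*b_n)*(3*a_n - b_n) = -6*a_n^2 + 8*a_n*b_n - 2*b_n^2   [not conserved]
(D) a_n - b_n  ->  (-2*a_n + 2*b_n) - (3*a_n - b_n) = -5*a_n + 3*b_n   [not conserved]

Only (B) a_n + b_n returns to itself after one step, so it is the conserved quantity.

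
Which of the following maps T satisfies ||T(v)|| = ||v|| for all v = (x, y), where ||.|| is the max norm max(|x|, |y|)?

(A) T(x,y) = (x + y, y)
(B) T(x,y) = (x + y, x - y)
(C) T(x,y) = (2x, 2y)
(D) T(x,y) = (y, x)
D

A transformation preserves a norm if ||T(v)|| = ||v|| for every v; a single vector where the norm changes rules an option out.

(A) T(x,y) = (x + y, y): v = (1, 1) has norm max(|1|, |1|) = 1, but T(v) = (2, 1) has norm 2 -- not preserved.
(B) T(x,y) = (x + y, x - y): v = (1, 1) has norm max(|1|, |1|) = 1, but T(v) = (2, 0) has norm 2 -- not preserved.
(C) T(x,y) = (2x, 2y): v = (1, 0) has norm max(|1|, |0|) = 1, but T(v) = (2, 0) has norm 2 -- not preserved.
(D) T(x,y) = (y, x): preserves the norm -- it only permutes the coordinates and/or flips signs, which leaves max(|x|, |y|) unchanged.

Therefore the answer is (D).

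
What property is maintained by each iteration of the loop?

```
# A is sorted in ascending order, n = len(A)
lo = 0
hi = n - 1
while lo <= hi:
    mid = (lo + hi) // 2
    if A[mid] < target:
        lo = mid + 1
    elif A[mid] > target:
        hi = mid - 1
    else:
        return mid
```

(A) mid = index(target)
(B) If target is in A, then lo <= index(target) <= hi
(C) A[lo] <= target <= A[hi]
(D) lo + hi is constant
B

A loop invariant must hold before the first iteration and be re-established by every execution of the body.

(B) If target is in A, then lo <= index(target) <= hi: Before the loop [lo, hi] = [0, n-1] covers every index. When A[mid] < target, sortedness puts target strictly to the right of mid, so setting lo = mid + 1 keeps index(target) in [lo, hi]; symmetrically for hi = mid - 1. Hence 'if target is in A then lo <= index(target) <= hi' holds after every iteration, and when lo > hi it proves target is absent.

The other options fail:
(A) mid = index(target): mid is just the current probe; it equals index(target) only on the iteration that returns.
(C) A[lo] <= target <= A[hi]: fails when target is not in A (e.g. target < A[0] already violates it before the loop), so it is not maintained in general.
(D) lo + hi is constant: each iteration moves exactly one of lo, hi, so lo + hi changes (e.g. 0 + (n-1) becomes (mid+1) + (n-1)).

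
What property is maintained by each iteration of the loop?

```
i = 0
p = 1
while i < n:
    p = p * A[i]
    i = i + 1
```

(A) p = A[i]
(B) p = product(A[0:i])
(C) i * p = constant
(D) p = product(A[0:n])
B

A loop invariant must hold before the first iteration and be re-established by every execution of the body.

(B) p = product(A[0:i]): Initially i = 0 and p = 1 = product of the empty slice A[0:0]. If p = product(A[0:i]) holds at the top of an iteration, the body sets p to product(A[0:i]) * A[i] = product(A[0:i+1]) and then i to i+1, so the property is restored. At exit i = n, giving p = product(A[0:n]).

The other options fail:
(A) p = A[i]: after the first iteration p = A[0] but i = 1; in general p is a product of several elements, not a single one.
(C) i * p = constant: initially i * p = 0, but after one iteration it is 1 * A[0], which is nonzero in general.
(D) p = product(A[0:n]): false before the loop (p = 1, not the full product) -- it only becomes true at exit.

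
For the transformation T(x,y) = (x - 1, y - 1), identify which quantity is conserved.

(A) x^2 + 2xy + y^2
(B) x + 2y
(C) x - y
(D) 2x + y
C

An expression E(x,y) is invariant under T if E(T(x,y)) = E(x,y). Here T(x,y) = (x - 1, y - 1).
Substitute the transformed coordinates into each option and compare with the original:
(A) x^2 + 2xy + y^2  ->  (x - 1)^2 + 2(x - 1)(y - 1) + (y - 1)^2 = x^2 + 2xy - 4x + y^2 - 4y + 4   [differs from x^2 + 2xy + y^2: not invariant]
(B) x + 2y  ->  (x - 1) + 2(y - 1) = x + 2y - 3   [differs from x + 2y: not invariant]
(C) x - y  ->  (x - 1) - (y - 1) = x - y   [equals x - y: invariant]
(D) 2x + y  ->  2(x - 1) + (y - 1) = 2x + y - 3   [differs from 2x + y: not invariant]

Only option (C), x - y, is unchanged by the transformation.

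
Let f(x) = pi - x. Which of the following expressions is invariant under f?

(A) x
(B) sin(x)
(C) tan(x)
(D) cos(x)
B

For f(x) = pi - x:
sin(pi - x) = sin(x), so sine is invariant under this transformation.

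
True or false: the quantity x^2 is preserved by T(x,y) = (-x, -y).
True

Substitute T(x,y) = (-x, -y) into the expression and compare with the original.

Original: x^2
After applying T: (-x)^2 = x^2

This is identical to the original x^2, so the expression is invariant.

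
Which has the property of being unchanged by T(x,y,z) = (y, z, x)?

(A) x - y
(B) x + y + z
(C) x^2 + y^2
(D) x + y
B

Apply T(x,y,z) = (y, z, x) to each option, i.e. replace (x, y, z) by the transformed coordinates.
Substitute the transformed coordinates into each option and compare with the original:
(A) x - y  ->  (y) - (z) = y - z   [differs from x - y: not invariant]
(B) x + y + z  ->  (y) + (z) + (x) = x + y + z   [equals x + y + z: invariant]
(C) x^2 + y^2  ->  (y)^2 + (z)^2 = y^2 + z^2   [differs from x^2 + y^2: not invariant]
(D) x + y  ->  (y) + (z) = y + z   [differs from x + y: not invariant]

Only option (B), x + y + z, is unchanged by the transformation.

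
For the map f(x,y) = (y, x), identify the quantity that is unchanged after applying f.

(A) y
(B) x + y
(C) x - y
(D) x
B

For f(x,y) = (y, x):
After applying f: x' = y, y' = x. So x' + y' = y + x = x + y.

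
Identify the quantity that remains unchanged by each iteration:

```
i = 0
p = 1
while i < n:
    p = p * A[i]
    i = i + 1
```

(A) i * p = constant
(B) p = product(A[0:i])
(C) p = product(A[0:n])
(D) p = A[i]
B

A loop invariant must hold before the first iteration and be re-established by every execution of the body.

(B) p = product(A[0:i]): Initially i = 0 and p = 1 = product of the empty slice A[0:0]. If p = product(A[0:i]) holds at the top of an iteration, the body sets p to product(A[0:i]) * A[i] = product(A[0:i+1]) and then i to i+1, so the property is restored. At exit i = n, giving p = product(A[0:n]).

The other options fail:
(A) i * p = constant: initially i * p = 0, but after one iteration it is 1 * A[0], which is nonzero in general.
(C) p = product(A[0:n]): false before the loop (p = 1, not the full product) -- it only becomes true at exit.
(D) p = A[i]: after the first iteration p = A[0] but i = 1; in general p is a product of several elements, not a single one.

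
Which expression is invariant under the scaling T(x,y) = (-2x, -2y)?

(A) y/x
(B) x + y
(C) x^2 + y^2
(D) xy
A

Under the uniform scaling T(x,y) = (-2x, -2y):
Substitute the transformed coordinates into each option and compare with the original:
(A) y/x  ->  (-2y)/(-2x) = y/x   [equals y/x: invariant]
(B) x + y  ->  (-2x) + (-2y) = -2x - 2y   [differs from x + y: not invariant]
(C) x^2 + y^2  ->  (-2x)^2 + (-2y)^2 = 4x^2 + 4y^2   [differs from x^2 + y^2: not invariant]
(D) xy  ->  (-2x)(-2y) = 4xy   [differs from xy: not invariant]

Only option (A), y/x, is unchanged by the transformation.
The common factor -2 cancels in a ratio of coordinates, while sums, products and sums of squares pick up factors of -2 or 4.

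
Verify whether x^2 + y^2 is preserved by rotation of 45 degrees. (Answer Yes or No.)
Yes

Applying rotation by 45 degrees: x' = x*cos(45 degrees) - y*sin(45 degrees) = sqrt(2)x/2 - sqrt(2)y/2, y' = x*sin(45 degrees) + y*cos(45 degrees) = sqrt(2)x/2 + sqrt(2)y/2

Substituting into x^2 + y^2:
(sqrt(2)x/2 - sqrt(2)y/2)^2 + (sqrt(2)x/2 + sqrt(2)y/2)^2
= x^2 + y^2

This equals the original expression x^2 + y^2, so it IS invariant.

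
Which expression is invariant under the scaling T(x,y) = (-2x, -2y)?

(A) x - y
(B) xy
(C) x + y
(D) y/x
D

Under the uniform scaling T(x,y) = (-2x, -2y):
Substitute the transformed coordinates into each option and compare with the original:
(A) x - y  ->  (-2x) - (-2y) = -2x + 2y   [differs from x - y: not invariant]
(B) xy  ->  (-2x)(-2y) = 4xy   [differs from xy: not invariant]
(C) x + y  ->  (-2x) + (-2y) = -2x - 2y   [differs from x + y: not invariant]
(D) y/x  ->  (-2y)/(-2x) = y/x   [equals y/x: invariant]

Only option (D), y/x, is unchanged by the transformation.
The common factor -2 cancels in a ratio of coordinates, while sums, products and sums of squares pick up factors of -2 or 4.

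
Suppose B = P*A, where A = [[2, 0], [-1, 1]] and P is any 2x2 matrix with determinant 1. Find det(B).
2

By the multiplicative property of determinants, det(B) = det(P*A) = det(P) * det(A) = det(A),
so the determinant is invariant under multiplication by any determinant-1 matrix; we just need det(A).

det(A) = (2)(1) - (0)(-1) = 2 - 0 = 2

Therefore det(B) = 1 * 2 = 2.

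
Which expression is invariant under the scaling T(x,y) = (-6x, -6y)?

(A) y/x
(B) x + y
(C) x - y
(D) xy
A

Under the uniform scaling T(x,y) = (-6x, -6y):
Substitute the transformed coordinates into each option and compare with the original:
(A) y/x  ->  (-6y)/(-6x) = y/x   [equals y/x: invariant]
(B) x + y  ->  (-6x) + (-6y) = -6x - 6y   [differs from x + y: not invariant]
(C) x - y  ->  (-6x) - (-6y) = -6x + 6y   [differs from x - y: not invariant]
(D) xy  ->  (-6x)(-6y) = 36xy   [differs from xy: not invariant]

Only option (A), y/x, is unchanged by the transformation.
The common factor -6 cancels in a ratio of coordinates, while sums, products and sums of squares pick up factors of -6 or 36.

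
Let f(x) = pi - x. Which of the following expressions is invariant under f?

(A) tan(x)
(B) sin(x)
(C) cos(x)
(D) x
B

For f(x) = pi - x:
sin(pi - x) = sin(x), so sine is invariant under this transformation.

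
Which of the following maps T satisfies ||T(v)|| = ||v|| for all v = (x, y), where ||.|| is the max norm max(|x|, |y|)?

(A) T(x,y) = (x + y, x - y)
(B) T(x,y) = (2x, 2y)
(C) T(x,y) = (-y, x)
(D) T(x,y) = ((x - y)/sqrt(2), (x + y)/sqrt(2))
C

A transformation preserves a norm if ||T(v)|| = ||v|| for every v; a single vector where the norm changes rules an option out.

(A) T(x,y) = (x + y, x - y): v = (1, 1) has norm max(|1|, |1|) = 1, but T(v) = (2, 0) has norm 2 -- not preserved.
(B) T(x,y) = (2x, 2y): v = (1, 0) has norm max(|1|, |0|) = 1, but T(v) = (2, 0) has norm 2 -- not preserved.
(C) T(x,y) = (-y, x): preserves the norm -- it only permutes the coordinates and/or flips signs, which leaves max(|x|, |y|) unchanged.
(D) T(x,y) = ((x - y)/sqrt(2), (x + y)/sqrt(2)): v = (1, 0) has norm max(|1|, |0|) = 1, but T(v) = (sqrt(2)/2, sqrt(2)/2) has norm sqrt(2)/2 -- not preserved.

Therefore the answer is (C).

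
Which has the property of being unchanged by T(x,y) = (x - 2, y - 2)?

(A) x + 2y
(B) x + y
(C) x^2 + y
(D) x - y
D

An expression E(x,y) is invariant under T if E(T(x,y)) = E(x,y). Here T(x,y) = (x - 2, y - 2).
Substitute the transformed coordinates into each option and compare with the original:
(A) x + 2y  ->  (x - 2) + 2(y - 2) = x + 2y - 6   [differs from x + 2y: not invariant]
(B) x + y  ->  (x - 2) + (y - 2) = x + y - 4   [differs from x + y: not invariant]
(C) x^2 + y  ->  (x - 2)^2 + (y - 2) = x^2 - 4x + y + 2   [differs from x^2 + y: not invariant]
(D) x - y  ->  (x - 2) - (y - 2) = x - y   [equals x - y: invariant]

Only option (D), x - y, is unchanged by the transformation.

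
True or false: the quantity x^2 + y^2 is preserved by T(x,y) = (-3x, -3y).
False

Substitute T(x,y) = (-3x, -3y) into the expression and compare with the original.

Original: x^2 + y^2
After applying T: (-3x)^2 + (-3y)^2 = 9x^2 + 9y^2

This differs from the original x^2 + y^2 (difference: 8x^2 + 8y^2), so the expression is NOT invariant.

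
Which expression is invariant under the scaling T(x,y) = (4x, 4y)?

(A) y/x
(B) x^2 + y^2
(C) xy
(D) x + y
A

Under the uniform scaling T(x,y) = (4x, 4y):
Substitute the transformed coordinates into each option and compare with the original:
(A) y/x  ->  (4y)/(4x) = y/x   [equals y/x: invariant]
(B) x^2 + y^2  ->  (4x)^2 + (4y)^2 = 16x^2 + 16y^2   [differs from x^2 + y^2: not invariant]
(C) xy  ->  (4x)(4y) = 16xy   [differs from xy: not invariant]
(D) x + y  ->  (4x) + (4y) = 4x + 4y   [differs from x + y: not invariant]

Only option (A), y/x, is unchanged by the transformation.
The common factor 4 cancels in a ratio of coordinates, while sums, products and sums of squares pick up factors of 4 or 16.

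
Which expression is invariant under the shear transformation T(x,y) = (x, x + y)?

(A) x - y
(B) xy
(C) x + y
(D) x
D

Under the shear T(x,y) = (x, x + y):
Substitute the transformed coordinates into each option and compare with the original:
(A) x - y  ->  (x) - (x + y) = -y   [differs from x - y: not invariant]
(B) xy  ->  (x)(x + y) = x^2 + xy   [differs from xy: not invariant]
(C) x + y  ->  (x) + (x + y) = 2x + y   [differs from x + y: not invariant]
(D) x  ->  (x) = x   [equals x: invariant]

Only option (D), x, is unchanged by the transformation.
A vertical shear moves points parallel to the y-axis, so the x-coordinate (and any function of x alone) is unchanged.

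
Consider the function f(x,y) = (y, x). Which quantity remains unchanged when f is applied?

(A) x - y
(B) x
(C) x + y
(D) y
C

For f(x,y) = (y, x):
After applying f: x' = y, y' = x. So x' + y' = y + x = x + y.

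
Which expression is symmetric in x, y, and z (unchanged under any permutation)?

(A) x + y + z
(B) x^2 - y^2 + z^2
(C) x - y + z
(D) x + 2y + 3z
A

A symmetric expression is unchanged when the variables are permuted; here the transformation to test is the swap (x, y) -> (y, x).
A symmetric expression must survive every permutation; the single swap x <-> y already eliminates the distractors, and the keyed expression is also unchanged by x <-> z and y <-> z (each variable enters it in exactly the same way).
Substitute the transformed coordinates into each option and compare with the original:
(A) x + y + z  ->  (y) + (x) + z = x + y + z   [equals x + y + z: invariant]
(B) x^2 - y^2 + z^2  ->  (y)^2 - (x)^2 + z^2 = -x^2 + y^2 + z^2   [differs from x^2 - y^2 + z^2: not invariant]
(C) x - y + z  ->  (y) - (x) + z = -x + y + z   [differs from x - y + z: not invariant]
(D) x + 2y + 3z  ->  (y) + 2(x) + 3z = 2x + y + 3z   [differs from x + 2y + 3z: not invariant]

Only option (A), x + y + z, is unchanged by the transformation.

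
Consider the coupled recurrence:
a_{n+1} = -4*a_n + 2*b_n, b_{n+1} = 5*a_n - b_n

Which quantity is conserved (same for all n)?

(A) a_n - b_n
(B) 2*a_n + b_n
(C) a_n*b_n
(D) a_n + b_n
D

Replace a_n by a_{n+1} = -4*a_n + 2*b_n and b_n by b_{n+1} = 5*a_n - b_n in each option and simplify:
(A) a_n - b_n  ->  (-4*a_n + 2*b_n) - (5*a_n - b_n) = -9*a_n + 3*b_n   [not conserved]
(B) 2*a_n + b_n  ->  2*(-4*a_n + 2*b_n) + (5*a_n - b_n) = -3*a_n + 3*b_n   [not conserved]
(C) a_n*b_n  ->  (-4*a_n + 2*b_n)*(5*a_n - b_n) = -20*a_n^2 + 14*a_n*b_n - 2*b_n^2   [not conserved]
(D) a_n + b_n  ->  (-4*a_n + 2*b_n) + (5*a_n - b_n) = a_n + b_n   [conserved]

Only (D) a_n + b_n returns to itself after one step, so it is the conserved quantity.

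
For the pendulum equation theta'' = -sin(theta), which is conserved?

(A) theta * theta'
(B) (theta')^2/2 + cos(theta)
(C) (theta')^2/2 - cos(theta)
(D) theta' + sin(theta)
C

A first integral I satisfies dI/dt = 0 along every solution. Differentiate each option and use the equation of motion:
(A) d/dt[theta * theta'] = (theta')^2 + theta theta'' = (theta')^2 - theta sin(theta), not identically 0
(B) d/dt[(theta')^2/2 + cos(theta)] = theta' theta'' - sin(theta) theta' = -2 theta' sin(theta), not identically 0
(C) d/dt[(theta')^2/2 - cos(theta)] = theta' theta'' + sin(theta) theta' = theta'(-sin(theta)) + theta' sin(theta) = 0
(D) d/dt[theta' + sin(theta)] = theta'' + cos(theta) theta' = -sin(theta) + theta' cos(theta), not identically 0

Only (C) has zero time-derivative. This is the total energy: kinetic (theta')^2/2 plus potential -cos(theta).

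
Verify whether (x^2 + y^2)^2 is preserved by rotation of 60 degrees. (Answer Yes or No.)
Yes

Applying rotation by 60 degrees: x' = x*cos(60 degrees) - y*sin(60 degrees) = x/2 - sqrt(3)y/2, y' = x*sin(60 degrees) + y*cos(60 degrees) = sqrt(3)x/2 + y/2

Substituting into (x^2 + y^2)^2:
((x/2 - sqrt(3)y/2)^2 + (sqrt(3)x/2 + y/2)^2)^2
= x^4 + 2x^2y^2 + y^4 = (x^2 + y^2)^2

This equals the original expression (x^2 + y^2)^2, so it IS invariant.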